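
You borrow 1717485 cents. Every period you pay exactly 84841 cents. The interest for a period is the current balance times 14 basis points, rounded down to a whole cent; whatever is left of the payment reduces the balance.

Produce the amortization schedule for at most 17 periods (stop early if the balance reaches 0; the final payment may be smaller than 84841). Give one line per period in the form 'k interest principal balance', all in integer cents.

1 2404 82437 1635048
2 2289 82552 1552496
3 2173 82668 1469828
4 2057 82784 1387044
5 1941 82900 1304144
6 1825 83016 1221128
7 1709 83132 1137996
8 1593 83248 1054748
9 1476 83365 971383
10 1359 83482 887901
11 1243 83598 804303
12 1126 83715 720588
13 1008 83833 636755
14 891 83950 552805
15 773 84068 468737
16 656 84185 384552
17 538 84303 300249

1. interest=⌊1717485·14/10000⌋=2404; principal=84841-2404=82437; balance=1717485-82437=1635048
2. interest=⌊1635048·14/10000⌋=2289; principal=84841-2289=82552; balance=1635048-82552=1552496
3. interest=⌊1552496·14/10000⌋=2173; principal=84841-2173=82668; balance=1552496-82668=1469828
4. interest=⌊1469828·14/10000⌋=2057; principal=84841-2057=82784; balance=1469828-82784=1387044
5. interest=⌊1387044·14/10000⌋=1941; principal=84841-1941=82900; balance=1387044-82900=1304144
6. interest=⌊1304144·14/10000⌋=1825; principal=84841-1825=83016; balance=1304144-83016=1221128
7. interest=⌊1221128·14/10000⌋=1709; principal=84841-1709=83132; balance=1221128-83132=1137996
8. interest=⌊1137996·14/10000⌋=1593; principal=84841-1593=83248; balance=1137996-83248=1054748
9. interest=⌊1054748·14/10000⌋=1476; principal=84841-1476=83365; balance=1054748-83365=971383
10. interest=⌊971383·14/10000⌋=1359; principal=84841-1359=83482; balance=971383-83482=887901
11. interest=⌊887901·14/10000⌋=1243; principal=84841-1243=83598; balance=887901-83598=804303
12. interest=⌊804303·14/10000⌋=1126; principal=84841-1126=83715; balance=804303-83715=720588
13. interest=⌊720588·14/10000⌋=1008; principal=84841-1008=83833; balance=720588-83833=636755
14. interest=⌊636755·14/10000⌋=891; principal=84841-891=83950; balance=636755-83950=552805
15. interest=⌊552805·14/10000⌋=773; principal=84841-773=84068; balance=552805-84068=468737
16. interest=⌊468737·14/10000⌋=656; principal=84841-656=84185; balance=468737-84185=384552
17. interest=⌊384552·14/10000⌋=538; principal=84841-538=84303; balance=384552-84303=300249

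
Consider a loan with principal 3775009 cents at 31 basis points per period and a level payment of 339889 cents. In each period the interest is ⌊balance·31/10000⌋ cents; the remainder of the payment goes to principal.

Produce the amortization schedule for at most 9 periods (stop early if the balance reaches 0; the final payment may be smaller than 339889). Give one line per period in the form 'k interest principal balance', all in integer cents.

1. interest=⌊3775009·31/10000⌋=11702; principal=339889-11702=328187; balance=3775009-328187=3446822
2. interest=⌊3446822·31/10000⌋=10685; principal=339889-10685=329204; balance=3446822-329204=3117618
3. interest=⌊3117618·31/10000⌋=9664; principal=339889-9664=330225; balance=3117618-330225=2787393
4. interest=⌊2787393·31/10000⌋=8640; principal=339889-8640=331249; balance=2787393-331249=2456144
5. interest=⌊2456144·31/10000⌋=7614; principal=339889-7614=332275; balance=2456144-332275=2123869
6. interest=⌊2123869·31/10000⌋=6583; principal=339889-6583=333306; balance=2123869-333306=1790563
7. interest=⌊1790563·31/10000⌋=5550; principal=339889-5550=334339; balance=1790563-334339=1456224
8. interest=⌊1456224·31/10000⌋=4514; principal=339889-4514=335375; balance=1456224-335375=1120849
9. interest=⌊1120849·31/10000⌋=3474; principal=339889-3474=336415; balance=1120849-336415=784434

1 11702 328187 3446822
2 10685 329204 3117618
3 9664 330225 2787393
4 8640 331249 2456144
5 7614 332275 2123869
6 6583 333306 1790563
7 5550 334339 1456224
8 4514 335375 1120849
9 3474 336415 784434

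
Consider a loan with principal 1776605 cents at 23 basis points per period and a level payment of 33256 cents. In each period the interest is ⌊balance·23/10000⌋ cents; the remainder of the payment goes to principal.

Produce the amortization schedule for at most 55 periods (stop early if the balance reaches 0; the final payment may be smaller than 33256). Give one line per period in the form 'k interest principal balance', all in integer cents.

1 4086 29170 1747435
2 4019 29237 1718198
3 3951 29305 1688893
4 3884 29372 1659521
5 3816 29440 1630081
6 3749 29507 1600574
7 3681 29575 1570999
8 3613 29643 1541356
9 3545 29711 1511645
10 3476 29780 1481865
11 3408 29848 1452017
12 3339 29917 1422100
13 3270 29986 1392114
14 3201 30055 1362059
15 3132 30124 1331935
16 3063 30193 1301742
17 2994 30262 1271480
18 2924 30332 1241148
19 2854 30402 1210746
20 2784 30472 1180274
21 2714 30542 1149732
22 2644 30612 1119120
23 2573 30683 1088437
24 2503 30753 1057684
25 2432 30824 1026860
26 2361 30895 995965
27 2290 30966 964999
28 2219 31037 933962
29 2148 31108 902854
30 2076 31180 871674
31 2004 31252 840422
32 1932 31324 809098
33 1860 31396 777702
34 1788 31468 746234
35 1716 31540 714694
36 1643 31613 683081
37 1571 31685 651396
38 1498 31758 619638
39 1425 31831 587807
40 1351 31905 555902
41 1278 31978 523924
42 1205 32051 491873
43 1131 32125 459748
44 1057 32199 427549
45 983 32273 395276
46 909 32347 362929
47 834 32422 330507
48 760 32496 298011
49 685 32571 265440
50 610 32646 232794
51 535 32721 200073
52 460 32796 167277
53 384 32872 134405
54 309 32947 101458
55 233 33023 68435

1. interest=⌊1776605·23/10000⌋=4086; principal=33256-4086=29170; balance=1776605-29170=1747435
2. interest=⌊1747435·23/10000⌋=4019; principal=33256-4019=29237; balance=1747435-29237=1718198
3. interest=⌊1718198·23/10000⌋=3951; principal=33256-3951=29305; balance=1718198-29305=1688893
4. interest=⌊1688893·23/10000⌋=3884; principal=33256-3884=29372; balance=1688893-29372=1659521
5. interest=⌊1659521·23/10000⌋=3816; principal=33256-3816=29440; balance=1659521-29440=1630081
6. interest=⌊1630081·23/10000⌋=3749; principal=33256-3749=29507; balance=1630081-29507=1600574
7. interest=⌊1600574·23/10000⌋=3681; principal=33256-3681=29575; balance=1600574-29575=1570999
8. interest=⌊1570999·23/10000⌋=3613; principal=33256-3613=29643; balance=1570999-29643=1541356
9. interest=⌊1541356·23/10000⌋=3545; principal=33256-3545=29711; balance=1541356-29711=1511645
10. interest=⌊1511645·23/10000⌋=3476; principal=33256-3476=29780; balance=1511645-29780=1481865
11. interest=⌊1481865·23/10000⌋=3408; principal=33256-3408=29848; balance=1481865-29848=1452017
12. interest=⌊1452017·23/10000⌋=3339; principal=33256-3339=29917; balance=1452017-29917=1422100
13. interest=⌊1422100·23/10000⌋=3270; principal=33256-3270=29986; balance=1422100-29986=1392114
14. interest=⌊1392114·23/10000⌋=3201; principal=33256-3201=30055; balance=1392114-30055=1362059
15. interest=⌊1362059·23/10000⌋=3132; principal=33256-3132=30124; balance=1362059-30124=1331935
16. interest=⌊1331935·23/10000⌋=3063; principal=33256-3063=30193; balance=1331935-30193=1301742
17. interest=⌊1301742·23/10000⌋=2994; principal=33256-2994=30262; balance=1301742-30262=1271480
18. interest=⌊1271480·23/10000⌋=2924; principal=33256-2924=30332; balance=1271480-30332=1241148
19. interest=⌊1241148·23/10000⌋=2854; principal=33256-2854=30402; balance=1241148-30402=1210746
20. interest=⌊1210746·23/10000⌋=2784; principal=33256-2784=30472; balance=1210746-30472=1180274
21. interest=⌊1180274·23/10000⌋=2714; principal=33256-2714=30542; balance=1180274-30542=1149732
22. interest=⌊1149732·23/10000⌋=2644; principal=33256-2644=30612; balance=1149732-30612=1119120
23. interest=⌊1119120·23/10000⌋=2573; principal=33256-2573=30683; balance=1119120-30683=1088437
24. interest=⌊1088437·23/10000⌋=2503; principal=33256-2503=30753; balance=1088437-30753=1057684
25. interest=⌊1057684·23/10000⌋=2432; principal=33256-2432=30824; balance=1057684-30824=1026860
26. interest=⌊1026860·23/10000⌋=2361; principal=33256-2361=30895; balance=1026860-30895=995965
27. interest=⌊995965·23/10000⌋=2290; principal=33256-2290=30966; balance=995965-30966=964999
28. interest=⌊964999·23/10000⌋=2219; principal=33256-2219=31037; balance=964999-31037=933962
29. interest=⌊933962·23/10000⌋=2148; principal=33256-2148=31108; balance=933962-31108=902854
30. interest=⌊902854·23/10000⌋=2076; principal=33256-2076=31180; balance=902854-31180=871674
31. interest=⌊871674·23/10000⌋=2004; principal=33256-2004=31252; balance=871674-31252=840422
32. interest=⌊840422·23/10000⌋=1932; principal=33256-1932=31324; balance=840422-31324=809098
33. interest=⌊809098·23/10000⌋=1860; principal=33256-1860=31396; balance=809098-31396=777702
34. interest=⌊777702·23/10000⌋=1788; principal=33256-1788=31468; balance=777702-31468=746234
35. interest=⌊746234·23/10000⌋=1716; principal=33256-1716=31540; balance=746234-31540=714694
36. interest=⌊714694·23/10000⌋=1643; principal=33256-1643=31613; balance=714694-31613=683081
37. interest=⌊683081·23/10000⌋=1571; principal=33256-1571=31685; balance=683081-31685=651396
38. interest=⌊651396·23/10000⌋=1498; principal=33256-1498=31758; balance=651396-31758=619638
39. interest=⌊619638·23/10000⌋=1425; principal=33256-1425=31831; balance=619638-31831=587807
40. interest=⌊587807·23/10000⌋=1351; principal=33256-1351=31905; balance=587807-31905=555902
41. interest=⌊555902·23/10000⌋=1278; principal=33256-1278=31978; balance=555902-31978=523924
42. interest=⌊523924·23/10000⌋=1205; principal=33256-1205=32051; balance=523924-32051=491873
43. interest=⌊491873·23/10000⌋=1131; principal=33256-1131=32125; balance=491873-32125=459748
44. interest=⌊459748·23/10000⌋=1057; principal=33256-1057=32199; balance=459748-32199=427549
45. interest=⌊427549·23/10000⌋=983; principal=33256-983=32273; balance=427549-32273=395276
46. interest=⌊395276·23/10000⌋=909; principal=33256-909=32347; balance=395276-32347=362929
47. interest=⌊362929·23/10000⌋=834; principal=33256-834=32422; balance=362929-32422=330507
48. interest=⌊330507·23/10000⌋=760; principal=33256-760=32496; balance=330507-32496=298011
49. interest=⌊298011·23/10000⌋=685; principal=33256-685=32571; balance=298011-32571=265440
50. interest=⌊265440·23/10000⌋=610; principal=33256-610=32646; balance=265440-32646=232794
51. interest=⌊232794·23/10000⌋=535; principal=33256-535=32721; balance=232794-32721=200073
52. interest=⌊200073·23/10000⌋=460; principal=33256-460=32796; balance=200073-32796=167277
53. interest=⌊167277·23/10000⌋=384; principal=33256-384=32872; balance=167277-32872=134405
54. interest=⌊134405·23/10000⌋=309; principal=33256-309=32947; balance=134405-32947=101458
55. interest=⌊101458·23/10000⌋=233; principal=33256-233=33023; balance=101458-33023=68435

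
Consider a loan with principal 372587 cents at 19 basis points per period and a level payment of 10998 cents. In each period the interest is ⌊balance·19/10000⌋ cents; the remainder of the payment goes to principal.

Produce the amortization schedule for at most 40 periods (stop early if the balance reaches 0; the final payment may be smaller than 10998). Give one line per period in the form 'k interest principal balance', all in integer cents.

1. interest=⌊372587·19/10000⌋=707; principal=10998-707=10291; balance=372587-10291=362296
2. interest=⌊362296·19/10000⌋=688; principal=10998-688=10310; balance=362296-10310=351986
3. interest=⌊351986·19/10000⌋=668; principal=10998-668=10330; balance=351986-10330=341656
4. interest=⌊341656·19/10000⌋=649; principal=10998-649=10349; balance=341656-10349=331307
5. interest=⌊331307·19/10000⌋=629; principal=10998-629=10369; balance=331307-10369=320938
6. interest=⌊320938·19/10000⌋=609; principal=10998-609=10389; balance=320938-10389=310549
7. interest=⌊310549·19/10000⌋=590; principal=10998-590=10408; balance=310549-10408=300141
8. interest=⌊300141·19/10000⌋=570; principal=10998-570=10428; balance=300141-10428=289713
9. interest=⌊289713·19/10000⌋=550; principal=10998-550=10448; balance=289713-10448=279265
10. interest=⌊279265·19/10000⌋=530; principal=10998-530=10468; balance=279265-10468=268797
11. interest=⌊268797·19/10000⌋=510; principal=10998-510=10488; balance=268797-10488=258309
12. interest=⌊258309·19/10000⌋=490; principal=10998-490=10508; balance=258309-10508=247801
13. interest=⌊247801·19/10000⌋=470; principal=10998-470=10528; balance=247801-10528=237273
14. interest=⌊237273·19/10000⌋=450; principal=10998-450=10548; balance=237273-10548=226725
15. interest=⌊226725·19/10000⌋=430; principal=10998-430=10568; balance=226725-10568=216157
16. interest=⌊216157·19/10000⌋=410; principal=10998-410=10588; balance=216157-10588=205569
17. interest=⌊205569·19/10000⌋=390; principal=10998-390=10608; balance=205569-10608=194961
18. interest=⌊194961·19/10000⌋=370; principal=10998-370=10628; balance=194961-10628=184333
19. interest=⌊184333·19/10000⌋=350; principal=10998-350=10648; balance=184333-10648=173685
20. interest=⌊173685·19/10000⌋=330; principal=10998-330=10668; balance=173685-10668=163017
21. interest=⌊163017·19/10000⌋=309; principal=10998-309=10689; balance=163017-10689=152328
22. interest=⌊152328·19/10000⌋=289; principal=10998-289=10709; balance=152328-10709=141619
23. interest=⌊141619·19/10000⌋=269; principal=10998-269=10729; balance=141619-10729=130890
24. interest=⌊130890·19/10000⌋=248; principal=10998-248=10750; balance=130890-10750=120140
25. interest=⌊120140·19/10000⌋=228; principal=10998-228=10770; balance=120140-10770=109370
26. interest=⌊109370·19/10000⌋=207; principal=10998-207=10791; balance=109370-10791=98579
27. interest=⌊98579·19/10000⌋=187; principal=10998-187=10811; balance=98579-10811=87768
28. interest=⌊87768·19/10000⌋=166; principal=10998-166=10832; balance=87768-10832=76936
29. interest=⌊76936·19/10000⌋=146; principal=10998-146=10852; balance=76936-10852=66084
30. interest=⌊66084·19/10000⌋=125; principal=10998-125=10873; balance=66084-10873=55211
31. interest=⌊55211·19/10000⌋=104; principal=10998-104=10894; balance=55211-10894=44317
32. interest=⌊44317·19/10000⌋=84; principal=10998-84=10914; balance=44317-10914=33403
33. interest=⌊33403·19/10000⌋=63; principal=10998-63=10935; balance=33403-10935=22468
34. interest=⌊22468·19/10000⌋=42; principal=10998-42=10956; balance=22468-10956=11512
35. interest=⌊11512·19/10000⌋=21; principal=10998-21=10977; balance=11512-10977=535
36. interest=⌊535·19/10000⌋=1; principal=min(10998-1,535)=535; balance=535-535=0

1 707 10291 362296
2 688 10310 351986
3 668 10330 341656
4 649 10349 331307
5 629 10369 320938
6 609 10389 310549
7 590 10408 300141
8 570 10428 289713
9 550 10448 279265
10 530 10468 268797
11 510 10488 258309
12 490 10508 247801
13 470 10528 237273
14 450 10548 226725
15 430 10568 216157
16 410 10588 205569
17 390 10608 194961
18 370 10628 184333
19 350 10648 173685
20 330 10668 163017
21 309 10689 152328
22 289 10709 141619
23 269 10729 130890
24 248 10750 120140
25 228 10770 109370
26 207 10791 98579
27 187 10811 87768
28 166 10832 76936
29 146 10852 66084
30 125 10873 55211
31 104 10894 44317
32 84 10914 33403
33 63 10935 22468
34 42 10956 11512
35 21 10977 535
36 1 535 0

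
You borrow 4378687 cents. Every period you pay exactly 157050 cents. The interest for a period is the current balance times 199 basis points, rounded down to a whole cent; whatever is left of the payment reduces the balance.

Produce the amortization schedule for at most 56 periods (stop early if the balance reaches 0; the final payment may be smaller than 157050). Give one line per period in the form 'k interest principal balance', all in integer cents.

1 87135 69915 4308772
2 85744 71306 4237466
3 84325 72725 4164741
4 82878 74172 4090569
5 81402 75648 4014921
6 79896 77154 3937767
7 78361 78689 3859078
8 76795 80255 3778823
9 75198 81852 3696971
10 73569 83481 3613490
11 71908 85142 3528348
12 70214 86836 3441512
13 68486 88564 3352948
14 66723 90327 3262621
15 64926 92124 3170497
16 63092 93958 3076539
17 61223 95827 2980712
18 59316 97734 2882978
19 57371 99679 2783299
20 55387 101663 2681636
21 53364 103686 2577950
22 51301 105749 2472201
23 49196 107854 2364347
24 47050 110000 2254347
25 44861 112189 2142158
26 42628 114422 2027736
27 40351 116699 1911037
28 38029 119021 1792016
29 35661 121389 1670627
30 33245 123805 1546822
31 30781 126269 1420553
32 28269 128781 1291772
33 25706 131344 1160428
34 23092 133958 1026470
35 20426 136624 889846
36 17707 139343 750503
37 14935 142115 608388
38 12106 144944 463444
39 9222 147828 315616
40 6280 150770 164846
41 3280 153770 11076
42 220 11076 0

1. interest=⌊4378687·199/10000⌋=87135; principal=157050-87135=69915; balance=4378687-69915=4308772
2. interest=⌊4308772·199/10000⌋=85744; principal=157050-85744=71306; balance=4308772-71306=4237466
3. interest=⌊4237466·199/10000⌋=84325; principal=157050-84325=72725; balance=4237466-72725=4164741
4. interest=⌊4164741·199/10000⌋=82878; principal=157050-82878=74172; balance=4164741-74172=4090569
5. interest=⌊4090569·199/10000⌋=81402; principal=157050-81402=75648; balance=4090569-75648=4014921
6. interest=⌊4014921·199/10000⌋=79896; principal=157050-79896=77154; balance=4014921-77154=3937767
7. interest=⌊3937767·199/10000⌋=78361; principal=157050-78361=78689; balance=3937767-78689=3859078
8. interest=⌊3859078·199/10000⌋=76795; principal=157050-76795=80255; balance=3859078-80255=3778823
9. interest=⌊3778823·199/10000⌋=75198; principal=157050-75198=81852; balance=3778823-81852=3696971
10. interest=⌊3696971·199/10000⌋=73569; principal=157050-73569=83481; balance=3696971-83481=3613490
11. interest=⌊3613490·199/10000⌋=71908; principal=157050-71908=85142; balance=3613490-85142=3528348
12. interest=⌊3528348·199/10000⌋=70214; principal=157050-70214=86836; balance=3528348-86836=3441512
13. interest=⌊3441512·199/10000⌋=68486; principal=157050-68486=88564; balance=3441512-88564=3352948
14. interest=⌊3352948·199/10000⌋=66723; principal=157050-66723=90327; balance=3352948-90327=3262621
15. interest=⌊3262621·199/10000⌋=64926; principal=157050-64926=92124; balance=3262621-92124=3170497
16. interest=⌊3170497·199/10000⌋=63092; principal=157050-63092=93958; balance=3170497-93958=3076539
17. interest=⌊3076539·199/10000⌋=61223; principal=157050-61223=95827; balance=3076539-95827=2980712
18. interest=⌊2980712·199/10000⌋=59316; principal=157050-59316=97734; balance=2980712-97734=2882978
19. interest=⌊2882978·199/10000⌋=57371; principal=157050-57371=99679; balance=2882978-99679=2783299
20. interest=⌊2783299·199/10000⌋=55387; principal=157050-55387=101663; balance=2783299-101663=2681636
21. interest=⌊2681636·199/10000⌋=53364; principal=157050-53364=103686; balance=2681636-103686=2577950
22. interest=⌊2577950·199/10000⌋=51301; principal=157050-51301=105749; balance=2577950-105749=2472201
23. interest=⌊2472201·199/10000⌋=49196; principal=157050-49196=107854; balance=2472201-107854=2364347
24. interest=⌊2364347·199/10000⌋=47050; principal=157050-47050=110000; balance=2364347-110000=2254347
25. interest=⌊2254347·199/10000⌋=44861; principal=157050-44861=112189; balance=2254347-112189=2142158
26. interest=⌊2142158·199/10000⌋=42628; principal=157050-42628=114422; balance=2142158-114422=2027736
27. interest=⌊2027736·199/10000⌋=40351; principal=157050-40351=116699; balance=2027736-116699=1911037
28. interest=⌊1911037·199/10000⌋=38029; principal=157050-38029=119021; balance=1911037-119021=1792016
29. interest=⌊1792016·199/10000⌋=35661; principal=157050-35661=121389; balance=1792016-121389=1670627
30. interest=⌊1670627·199/10000⌋=33245; principal=157050-33245=123805; balance=1670627-123805=1546822
31. interest=⌊1546822·199/10000⌋=30781; principal=157050-30781=126269; balance=1546822-126269=1420553
32. interest=⌊1420553·199/10000⌋=28269; principal=157050-28269=128781; balance=1420553-128781=1291772
33. interest=⌊1291772·199/10000⌋=25706; principal=157050-25706=131344; balance=1291772-131344=1160428
34. interest=⌊1160428·199/10000⌋=23092; principal=157050-23092=133958; balance=1160428-133958=1026470
35. interest=⌊1026470·199/10000⌋=20426; principal=157050-20426=136624; balance=1026470-136624=889846
36. interest=⌊889846·199/10000⌋=17707; principal=157050-17707=139343; balance=889846-139343=750503
37. interest=⌊750503·199/10000⌋=14935; principal=157050-14935=142115; balance=750503-142115=608388
38. interest=⌊608388·199/10000⌋=12106; principal=157050-12106=144944; balance=608388-144944=463444
39. interest=⌊463444·199/10000⌋=9222; principal=157050-9222=147828; balance=463444-147828=315616
40. interest=⌊315616·199/10000⌋=6280; principal=157050-6280=150770; balance=315616-150770=164846
41. interest=⌊164846·199/10000⌋=3280; principal=157050-3280=153770; balance=164846-153770=11076
42. interest=⌊11076·199/10000⌋=220; principal=min(157050-220,11076)=11076; balance=11076-11076=0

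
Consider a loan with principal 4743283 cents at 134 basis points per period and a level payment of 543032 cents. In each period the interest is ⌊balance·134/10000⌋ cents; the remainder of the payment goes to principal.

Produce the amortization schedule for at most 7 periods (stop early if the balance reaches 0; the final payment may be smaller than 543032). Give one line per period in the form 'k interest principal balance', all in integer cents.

1. interest=⌊4743283·134/10000⌋=63559; principal=543032-63559=479473; balance=4743283-479473=4263810
2. interest=⌊4263810·134/10000⌋=57135; principal=543032-57135=485897; balance=4263810-485897=3777913
3. interest=⌊3777913·134/10000⌋=50624; principal=543032-50624=492408; balance=3777913-492408=3285505
4. interest=⌊3285505·134/10000⌋=44025; principal=543032-44025=499007; balance=3285505-499007=2786498
5. interest=⌊2786498·134/10000⌋=37339; principal=543032-37339=505693; balance=2786498-505693=2280805
6. interest=⌊2280805·134/10000⌋=30562; principal=543032-30562=512470; balance=2280805-512470=1768335
7. interest=⌊1768335·134/10000⌋=23695; principal=543032-23695=519337; balance=1768335-519337=1248998

1 63559 479473 4263810
2 57135 485897 3777913
3 50624 492408 3285505
4 44025 499007 2786498
5 37339 505693 2280805
6 30562 512470 1768335
7 23695 519337 1248998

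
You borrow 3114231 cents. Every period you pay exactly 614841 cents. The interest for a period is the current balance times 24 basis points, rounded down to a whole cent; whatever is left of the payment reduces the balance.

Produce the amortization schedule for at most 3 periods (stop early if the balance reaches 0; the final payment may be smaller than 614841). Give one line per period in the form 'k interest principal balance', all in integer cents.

1. interest=⌊3114231·24/10000⌋=7474; principal=614841-7474=607367; balance=3114231-607367=2506864
2. interest=⌊2506864·24/10000⌋=6016; principal=614841-6016=608825; balance=2506864-608825=1898039
3. interest=⌊1898039·24/10000⌋=4555; principal=614841-4555=610286; balance=1898039-610286=1287753

1 7474 607367 2506864
2 6016 608825 1898039
3 4555 610286 1287753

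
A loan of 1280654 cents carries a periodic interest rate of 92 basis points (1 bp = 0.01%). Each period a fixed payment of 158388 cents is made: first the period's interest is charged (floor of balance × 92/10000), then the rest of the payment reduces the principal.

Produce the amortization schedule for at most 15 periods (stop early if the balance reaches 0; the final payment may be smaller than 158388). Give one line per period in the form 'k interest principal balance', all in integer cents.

1 11782 146606 1134048
2 10433 147955 986093
3 9072 149316 836777
4 7698 150690 686087
5 6312 152076 534011
6 4912 153476 380535
7 3500 154888 225647
8 2075 156313 69334
9 637 69334 0

1. interest=⌊1280654·92/10000⌋=11782; principal=158388-11782=146606; balance=1280654-146606=1134048
2. interest=⌊1134048·92/10000⌋=10433; principal=158388-10433=147955; balance=1134048-147955=986093
3. interest=⌊986093·92/10000⌋=9072; principal=158388-9072=149316; balance=986093-149316=836777
4. interest=⌊836777·92/10000⌋=7698; principal=158388-7698=150690; balance=836777-150690=686087
5. interest=⌊686087·92/10000⌋=6312; principal=158388-6312=152076; balance=686087-152076=534011
6. interest=⌊534011·92/10000⌋=4912; principal=158388-4912=153476; balance=534011-153476=380535
7. interest=⌊380535·92/10000⌋=3500; principal=158388-3500=154888; balance=380535-154888=225647
8. interest=⌊225647·92/10000⌋=2075; principal=158388-2075=156313; balance=225647-156313=69334
9. interest=⌊69334·92/10000⌋=637; principal=min(158388-637,69334)=69334; balance=69334-69334=0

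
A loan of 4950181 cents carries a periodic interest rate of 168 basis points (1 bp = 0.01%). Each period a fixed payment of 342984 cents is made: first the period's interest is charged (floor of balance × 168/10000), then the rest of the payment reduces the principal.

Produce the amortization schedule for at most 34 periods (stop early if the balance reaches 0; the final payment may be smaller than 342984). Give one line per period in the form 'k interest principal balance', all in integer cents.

1 83163 259821 4690360
2 78798 264186 4426174
3 74359 268625 4157549
4 69846 273138 3884411
5 65258 277726 3606685
6 60592 282392 3324293
7 55848 287136 3037157
8 51024 291960 2745197
9 46119 296865 2448332
10 41131 301853 2146479
11 36060 306924 1839555
12 30904 312080 1527475
13 25661 317323 1210152
14 20330 322654 887498
15 14909 328075 559423
16 9398 333586 225837
17 3794 225837 0

1. interest=⌊4950181·168/10000⌋=83163; principal=342984-83163=259821; balance=4950181-259821=4690360
2. interest=⌊4690360·168/10000⌋=78798; principal=342984-78798=264186; balance=4690360-264186=4426174
3. interest=⌊4426174·168/10000⌋=74359; principal=342984-74359=268625; balance=4426174-268625=4157549
4. interest=⌊4157549·168/10000⌋=69846; principal=342984-69846=273138; balance=4157549-273138=3884411
5. interest=⌊3884411·168/10000⌋=65258; principal=342984-65258=277726; balance=3884411-277726=3606685
6. interest=⌊3606685·168/10000⌋=60592; principal=342984-60592=282392; balance=3606685-282392=3324293
7. interest=⌊3324293·168/10000⌋=55848; principal=342984-55848=287136; balance=3324293-287136=3037157
8. interest=⌊3037157·168/10000⌋=51024; principal=342984-51024=291960; balance=3037157-291960=2745197
9. interest=⌊2745197·168/10000⌋=46119; principal=342984-46119=296865; balance=2745197-296865=2448332
10. interest=⌊2448332·168/10000⌋=41131; principal=342984-41131=301853; balance=2448332-301853=2146479
11. interest=⌊2146479·168/10000⌋=36060; principal=342984-36060=306924; balance=2146479-306924=1839555
12. interest=⌊1839555·168/10000⌋=30904; principal=342984-30904=312080; balance=1839555-312080=1527475
13. interest=⌊1527475·168/10000⌋=25661; principal=342984-25661=317323; balance=1527475-317323=1210152
14. interest=⌊1210152·168/10000⌋=20330; principal=342984-20330=322654; balance=1210152-322654=887498
15. interest=⌊887498·168/10000⌋=14909; principal=342984-14909=328075; balance=887498-328075=559423
16. interest=⌊559423·168/10000⌋=9398; principal=342984-9398=333586; balance=559423-333586=225837
17. interest=⌊225837·168/10000⌋=3794; principal=min(342984-3794,225837)=225837; balance=225837-225837=0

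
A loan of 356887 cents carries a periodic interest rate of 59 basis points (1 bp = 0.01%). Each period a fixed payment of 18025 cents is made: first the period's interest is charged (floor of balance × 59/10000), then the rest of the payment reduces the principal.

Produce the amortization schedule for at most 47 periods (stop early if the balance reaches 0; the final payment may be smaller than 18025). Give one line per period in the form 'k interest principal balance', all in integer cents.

1 2105 15920 340967
2 2011 16014 324953
3 1917 16108 308845
4 1822 16203 292642
5 1726 16299 276343
6 1630 16395 259948
7 1533 16492 243456
8 1436 16589 226867
9 1338 16687 210180
10 1240 16785 193395
11 1141 16884 176511
12 1041 16984 159527
13 941 17084 142443
14 840 17185 125258
15 739 17286 107972
16 637 17388 90584
17 534 17491 73093
18 431 17594 55499
19 327 17698 37801
20 223 17802 19999
21 117 17908 2091
22 12 2091 0

1. interest=⌊356887·59/10000⌋=2105; principal=18025-2105=15920; balance=356887-15920=340967
2. interest=⌊340967·59/10000⌋=2011; principal=18025-2011=16014; balance=340967-16014=324953
3. interest=⌊324953·59/10000⌋=1917; principal=18025-1917=16108; balance=324953-16108=308845
4. interest=⌊308845·59/10000⌋=1822; principal=18025-1822=16203; balance=308845-16203=292642
5. interest=⌊292642·59/10000⌋=1726; principal=18025-1726=16299; balance=292642-16299=276343
6. interest=⌊276343·59/10000⌋=1630; principal=18025-1630=16395; balance=276343-16395=259948
7. interest=⌊259948·59/10000⌋=1533; principal=18025-1533=16492; balance=259948-16492=243456
8. interest=⌊243456·59/10000⌋=1436; principal=18025-1436=16589; balance=243456-16589=226867
9. interest=⌊226867·59/10000⌋=1338; principal=18025-1338=16687; balance=226867-16687=210180
10. interest=⌊210180·59/10000⌋=1240; principal=18025-1240=16785; balance=210180-16785=193395
11. interest=⌊193395·59/10000⌋=1141; principal=18025-1141=16884; balance=193395-16884=176511
12. interest=⌊176511·59/10000⌋=1041; principal=18025-1041=16984; balance=176511-16984=159527
13. interest=⌊159527·59/10000⌋=941; principal=18025-941=17084; balance=159527-17084=142443
14. interest=⌊142443·59/10000⌋=840; principal=18025-840=17185; balance=142443-17185=125258
15. interest=⌊125258·59/10000⌋=739; principal=18025-739=17286; balance=125258-17286=107972
16. interest=⌊107972·59/10000⌋=637; principal=18025-637=17388; balance=107972-17388=90584
17. interest=⌊90584·59/10000⌋=534; principal=18025-534=17491; balance=90584-17491=73093
18. interest=⌊73093·59/10000⌋=431; principal=18025-431=17594; balance=73093-17594=55499
19. interest=⌊55499·59/10000⌋=327; principal=18025-327=17698; balance=55499-17698=37801
20. interest=⌊37801·59/10000⌋=223; principal=18025-223=17802; balance=37801-17802=19999
21. interest=⌊19999·59/10000⌋=117; principal=18025-117=17908; balance=19999-17908=2091
22. interest=⌊2091·59/10000⌋=12; principal=min(18025-12,2091)=2091; balance=2091-2091=0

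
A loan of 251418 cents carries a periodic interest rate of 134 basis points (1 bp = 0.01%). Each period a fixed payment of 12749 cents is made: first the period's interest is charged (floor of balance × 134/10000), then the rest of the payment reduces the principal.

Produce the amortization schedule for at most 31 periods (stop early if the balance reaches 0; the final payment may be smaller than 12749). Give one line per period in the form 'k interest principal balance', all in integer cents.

1 3369 9380 242038
2 3243 9506 232532
3 3115 9634 222898
4 2986 9763 213135
5 2856 9893 203242
6 2723 10026 193216
7 2589 10160 183056
8 2452 10297 172759
9 2314 10435 162324
10 2175 10574 151750
11 2033 10716 141034
12 1889 10860 130174
13 1744 11005 119169
14 1596 11153 108016
15 1447 11302 96714
16 1295 11454 85260
17 1142 11607 73653
18 986 11763 61890
19 829 11920 49970
20 669 12080 37890
21 507 12242 25648
22 343 12406 13242
23 177 12572 670
24 8 670 0

1. interest=⌊251418·134/10000⌋=3369; principal=12749-3369=9380; balance=251418-9380=242038
2. interest=⌊242038·134/10000⌋=3243; principal=12749-3243=9506; balance=242038-9506=232532
3. interest=⌊232532·134/10000⌋=3115; principal=12749-3115=9634; balance=232532-9634=222898
4. interest=⌊222898·134/10000⌋=2986; principal=12749-2986=9763; balance=222898-9763=213135
5. interest=⌊213135·134/10000⌋=2856; principal=12749-2856=9893; balance=213135-9893=203242
6. interest=⌊203242·134/10000⌋=2723; principal=12749-2723=10026; balance=203242-10026=193216
7. interest=⌊193216·134/10000⌋=2589; principal=12749-2589=10160; balance=193216-10160=183056
8. interest=⌊183056·134/10000⌋=2452; principal=12749-2452=10297; balance=183056-10297=172759
9. interest=⌊172759·134/10000⌋=2314; principal=12749-2314=10435; balance=172759-10435=162324
10. interest=⌊162324·134/10000⌋=2175; principal=12749-2175=10574; balance=162324-10574=151750
11. interest=⌊151750·134/10000⌋=2033; principal=12749-2033=10716; balance=151750-10716=141034
12. interest=⌊141034·134/10000⌋=1889; principal=12749-1889=10860; balance=141034-10860=130174
13. interest=⌊130174·134/10000⌋=1744; principal=12749-1744=11005; balance=130174-11005=119169
14. interest=⌊119169·134/10000⌋=1596; principal=12749-1596=11153; balance=119169-11153=108016
15. interest=⌊108016·134/10000⌋=1447; principal=12749-1447=11302; balance=108016-11302=96714
16. interest=⌊96714·134/10000⌋=1295; principal=12749-1295=11454; balance=96714-11454=85260
17. interest=⌊85260·134/10000⌋=1142; principal=12749-1142=11607; balance=85260-11607=73653
18. interest=⌊73653·134/10000⌋=986; principal=12749-986=11763; balance=73653-11763=61890
19. interest=⌊61890·134/10000⌋=829; principal=12749-829=11920; balance=61890-11920=49970
20. interest=⌊49970·134/10000⌋=669; principal=12749-669=12080; balance=49970-12080=37890
21. interest=⌊37890·134/10000⌋=507; principal=12749-507=12242; balance=37890-12242=25648
22. interest=⌊25648·134/10000⌋=343; principal=12749-343=12406; balance=25648-12406=13242
23. interest=⌊13242·134/10000⌋=177; principal=12749-177=12572; balance=13242-12572=670
24. interest=⌊670·134/10000⌋=8; principal=min(12749-8,670)=670; balance=670-670=0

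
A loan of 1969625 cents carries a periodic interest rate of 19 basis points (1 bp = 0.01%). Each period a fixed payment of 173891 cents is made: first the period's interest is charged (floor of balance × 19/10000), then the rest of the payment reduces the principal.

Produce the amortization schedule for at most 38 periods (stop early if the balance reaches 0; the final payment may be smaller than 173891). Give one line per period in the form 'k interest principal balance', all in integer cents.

1 3742 170149 1799476
2 3419 170472 1629004
3 3095 170796 1458208
4 2770 171121 1287087
5 2445 171446 1115641
6 2119 171772 943869
7 1793 172098 771771
8 1466 172425 599346
9 1138 172753 426593
10 810 173081 253512
11 481 173410 80102
12 152 80102 0

1. interest=⌊1969625·19/10000⌋=3742; principal=173891-3742=170149; balance=1969625-170149=1799476
2. interest=⌊1799476·19/10000⌋=3419; principal=173891-3419=170472; balance=1799476-170472=1629004
3. interest=⌊1629004·19/10000⌋=3095; principal=173891-3095=170796; balance=1629004-170796=1458208
4. interest=⌊1458208·19/10000⌋=2770; principal=173891-2770=171121; balance=1458208-171121=1287087
5. interest=⌊1287087·19/10000⌋=2445; principal=173891-2445=171446; balance=1287087-171446=1115641
6. interest=⌊1115641·19/10000⌋=2119; principal=173891-2119=171772; balance=1115641-171772=943869
7. interest=⌊943869·19/10000⌋=1793; principal=173891-1793=172098; balance=943869-172098=771771
8. interest=⌊771771·19/10000⌋=1466; principal=173891-1466=172425; balance=771771-172425=599346
9. interest=⌊599346·19/10000⌋=1138; principal=173891-1138=172753; balance=599346-172753=426593
10. interest=⌊426593·19/10000⌋=810; principal=173891-810=173081; balance=426593-173081=253512
11. interest=⌊253512·19/10000⌋=481; principal=173891-481=173410; balance=253512-173410=80102
12. interest=⌊80102·19/10000⌋=152; principal=min(173891-152,80102)=80102; balance=80102-80102=0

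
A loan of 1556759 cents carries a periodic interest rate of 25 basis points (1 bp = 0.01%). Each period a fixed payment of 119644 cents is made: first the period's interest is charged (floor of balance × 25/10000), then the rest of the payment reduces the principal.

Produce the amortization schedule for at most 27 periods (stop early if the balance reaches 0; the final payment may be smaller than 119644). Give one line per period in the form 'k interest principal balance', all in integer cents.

1 3891 115753 1441006
2 3602 116042 1324964
3 3312 116332 1208632
4 3021 116623 1092009
5 2730 116914 975095
6 2437 117207 857888
7 2144 117500 740388
8 1850 117794 622594
9 1556 118088 504506
10 1261 118383 386123
11 965 118679 267444
12 668 118976 148468
13 371 119273 29195
14 72 29195 0

1. interest=⌊1556759·25/10000⌋=3891; principal=119644-3891=115753; balance=1556759-115753=1441006
2. interest=⌊1441006·25/10000⌋=3602; principal=119644-3602=116042; balance=1441006-116042=1324964
3. interest=⌊1324964·25/10000⌋=3312; principal=119644-3312=116332; balance=1324964-116332=1208632
4. interest=⌊1208632·25/10000⌋=3021; principal=119644-3021=116623; balance=1208632-116623=1092009
5. interest=⌊1092009·25/10000⌋=2730; principal=119644-2730=116914; balance=1092009-116914=975095
6. interest=⌊975095·25/10000⌋=2437; principal=119644-2437=117207; balance=975095-117207=857888
7. interest=⌊857888·25/10000⌋=2144; principal=119644-2144=117500; balance=857888-117500=740388
8. interest=⌊740388·25/10000⌋=1850; principal=119644-1850=117794; balance=740388-117794=622594
9. interest=⌊622594·25/10000⌋=1556; principal=119644-1556=118088; balance=622594-118088=504506
10. interest=⌊504506·25/10000⌋=1261; principal=119644-1261=118383; balance=504506-118383=386123
11. interest=⌊386123·25/10000⌋=965; principal=119644-965=118679; balance=386123-118679=267444
12. interest=⌊267444·25/10000⌋=668; principal=119644-668=118976; balance=267444-118976=148468
13. interest=⌊148468·25/10000⌋=371; principal=119644-371=119273; balance=148468-119273=29195
14. interest=⌊29195·25/10000⌋=72; principal=min(119644-72,29195)=29195; balance=29195-29195=0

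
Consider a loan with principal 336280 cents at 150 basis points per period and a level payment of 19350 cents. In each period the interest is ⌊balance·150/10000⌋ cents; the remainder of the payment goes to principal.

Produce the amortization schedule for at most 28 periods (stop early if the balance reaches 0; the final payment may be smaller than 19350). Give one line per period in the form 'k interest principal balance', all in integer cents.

1. interest=⌊336280·150/10000⌋=5044; principal=19350-5044=14306; balance=336280-14306=321974
2. interest=⌊321974·150/10000⌋=4829; principal=19350-4829=14521; balance=321974-14521=307453
3. interest=⌊307453·150/10000⌋=4611; principal=19350-4611=14739; balance=307453-14739=292714
4. interest=⌊292714·150/10000⌋=4390; principal=19350-4390=14960; balance=292714-14960=277754
5. interest=⌊277754·150/10000⌋=4166; principal=19350-4166=15184; balance=277754-15184=262570
6. interest=⌊262570·150/10000⌋=3938; principal=19350-3938=15412; balance=262570-15412=247158
7. interest=⌊247158·150/10000⌋=3707; principal=19350-3707=15643; balance=247158-15643=231515
8. interest=⌊231515·150/10000⌋=3472; principal=19350-3472=15878; balance=231515-15878=215637
9. interest=⌊215637·150/10000⌋=3234; principal=19350-3234=16116; balance=215637-16116=199521
10. interest=⌊199521·150/10000⌋=2992; principal=19350-2992=16358; balance=199521-16358=183163
11. interest=⌊183163·150/10000⌋=2747; principal=19350-2747=16603; balance=183163-16603=166560
12. interest=⌊166560·150/10000⌋=2498; principal=19350-2498=16852; balance=166560-16852=149708
13. interest=⌊149708·150/10000⌋=2245; principal=19350-2245=17105; balance=149708-17105=132603
14. interest=⌊132603·150/10000⌋=1989; principal=19350-1989=17361; balance=132603-17361=115242
15. interest=⌊115242·150/10000⌋=1728; principal=19350-1728=17622; balance=115242-17622=97620
16. interest=⌊97620·150/10000⌋=1464; principal=19350-1464=17886; balance=97620-17886=79734
17. interest=⌊79734·150/10000⌋=1196; principal=19350-1196=18154; balance=79734-18154=61580
18. interest=⌊61580·150/10000⌋=923; principal=19350-923=18427; balance=61580-18427=43153
19. interest=⌊43153·150/10000⌋=647; principal=19350-647=18703; balance=43153-18703=24450
20. interest=⌊24450·150/10000⌋=366; principal=19350-366=18984; balance=24450-18984=5466
21. interest=⌊5466·150/10000⌋=81; principal=min(19350-81,5466)=5466; balance=5466-5466=0

1 5044 14306 321974
2 4829 14521 307453
3 4611 14739 292714
4 4390 14960 277754
5 4166 15184 262570
6 3938 15412 247158
7 3707 15643 231515
8 3472 15878 215637
9 3234 16116 199521
10 2992 16358 183163
11 2747 16603 166560
12 2498 16852 149708
13 2245 17105 132603
14 1989 17361 115242
15 1728 17622 97620
16 1464 17886 79734
17 1196 18154 61580
18 923 18427 43153
19 647 18703 24450
20 366 18984 5466
21 81 5466 0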